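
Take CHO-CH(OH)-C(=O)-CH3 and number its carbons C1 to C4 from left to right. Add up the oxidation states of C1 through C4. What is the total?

0

Count +1 for every bond to an atom more electronegative than carbon and −1 for every bond to one less electronegative; C–C bonds are 0. Tallying each carbon:
C1: 1C, 1H, 2O → 0 − 1 + 2 = +1
C2: 2C, 1H, 1O → 0 − 1 + 1 = 0
C3: 2C, 2O → 0 + 2 = +2
C4: 1C, 3H → 0 − 3 = -3
Sum = +1 + 0 + 2 − 3 = 0.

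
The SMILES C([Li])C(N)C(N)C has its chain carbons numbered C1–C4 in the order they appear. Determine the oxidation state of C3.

0

C3 has one bond to C (0), one bond to C (0), one bond to H (-1), one bond to N (+1).
Oxidation state = 0 + 0 − 1 + 1 = 0.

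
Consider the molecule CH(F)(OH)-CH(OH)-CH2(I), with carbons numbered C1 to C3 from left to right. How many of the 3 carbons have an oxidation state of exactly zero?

Count +1 for every bond to an atom more electronegative than carbon and −1 for every bond to one less electronegative; C–C bonds are 0. Tallying each carbon:
C1: 1C, 1H, 1O, 1F → 0 − 1 + 1 + 1 = +1
C2: 2C, 1H, 1O → 0 − 1 + 1 = 0
C3: 1C, 2H, 1I → 0 − 2 + 1 = -1
1 carbon (C2) meets the condition.

1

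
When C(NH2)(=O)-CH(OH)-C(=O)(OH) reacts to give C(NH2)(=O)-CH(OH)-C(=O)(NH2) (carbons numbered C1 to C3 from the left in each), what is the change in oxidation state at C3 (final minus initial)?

Before: C3 has 1 bond to C, 3 bonds to O → oxidation state +3.
After: C3 has 1 bond to C, 2 bonds to O, 1 bond to N → oxidation state +3.
Δ = +3 − (+3) = 0, so no net redox change at C3.

0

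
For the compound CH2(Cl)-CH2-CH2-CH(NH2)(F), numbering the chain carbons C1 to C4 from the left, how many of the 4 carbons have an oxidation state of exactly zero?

Assign +1 per bond to O/N/halogen, −1 per bond to H or an electropositive element, and 0 per bond to carbon. Tallying each carbon:
C1: 1C, 2H, 1Cl → 0 − 2 + 1 = -1
C2: 2C, 2H → 0 − 2 = -2
C3: 2C, 2H → 0 − 2 = -2
C4: 1C, 1H, 1N, 1F → 0 − 1 + 1 + 1 = +1
0 carbons meet the condition.

0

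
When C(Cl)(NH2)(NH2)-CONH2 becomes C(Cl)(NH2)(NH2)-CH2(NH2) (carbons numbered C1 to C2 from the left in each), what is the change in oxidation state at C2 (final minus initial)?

-4

Before: C2 has 1 bond to C, 2 bonds to O, 1 bond to N → oxidation state +3.
After: C2 has 1 bond to C, 2 bonds to H, 1 bond to N → oxidation state -1.
Δ = -1 − (+3) = -4, so this is a reduction at C2.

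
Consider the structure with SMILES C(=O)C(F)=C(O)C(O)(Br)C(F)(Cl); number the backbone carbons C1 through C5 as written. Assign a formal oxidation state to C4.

Bonds to more-electronegative neighbours contribute +1 each, bonds to H or metals contribute −1 each, and C–C bonds contribute 0.
C4 has one bond to C (0), one bond to C (0), one bond to O (+1), one bond to Br (+1).
Oxidation state = 0 + 0 + 1 + 1 = +2.

+2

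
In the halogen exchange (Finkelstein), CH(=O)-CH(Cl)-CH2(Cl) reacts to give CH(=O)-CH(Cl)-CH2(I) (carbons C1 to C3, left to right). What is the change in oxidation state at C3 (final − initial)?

0

Before: C3 has 1 bond to C, 2 bonds to H, 1 bond to Cl → oxidation state -1.
After: C3 has 1 bond to C, 2 bonds to H, 1 bond to I → oxidation state -1.
Δ = -1 − (-1) = 0, so no net redox change at C3.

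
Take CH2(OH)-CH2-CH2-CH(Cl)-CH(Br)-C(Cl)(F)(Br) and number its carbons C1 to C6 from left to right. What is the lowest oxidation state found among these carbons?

-2

Bonds to more-electronegative neighbours contribute +1 each, bonds to H or metals contribute −1 each, and C–C bonds contribute 0. Tallying each carbon:
C1: 1C, 2H, 1O → 0 − 2 + 1 = -1
C2: 2C, 2H → 0 − 2 = -2
C3: 2C, 2H → 0 − 2 = -2
C4: 2C, 1H, 1Cl → 0 − 1 + 1 = 0
C5: 2C, 1H, 1Br → 0 − 1 + 1 = 0
C6: 1C, 1F, 1Cl, 1Br → 0 + 1 + 1 + 1 = +3
The lowest value is -2.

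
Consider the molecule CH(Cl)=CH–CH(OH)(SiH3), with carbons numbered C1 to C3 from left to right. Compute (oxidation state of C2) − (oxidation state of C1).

C2: 3C, 1H → 0 − 1 = -1
C1: 2C, 1H, 1Cl → 0 − 1 + 1 = 0
Difference: -1 − (0) = -1.

-1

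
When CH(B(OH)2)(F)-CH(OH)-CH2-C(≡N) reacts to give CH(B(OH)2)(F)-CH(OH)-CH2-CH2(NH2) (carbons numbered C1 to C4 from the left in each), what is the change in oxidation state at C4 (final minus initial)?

-4

Before: C4 has 1 bond to C, 3 bonds to N → oxidation state +3.
After: C4 has 1 bond to C, 2 bonds to H, 1 bond to N → oxidation state -1.
Δ = -1 − (+3) = -4, so this is a reduction at C4.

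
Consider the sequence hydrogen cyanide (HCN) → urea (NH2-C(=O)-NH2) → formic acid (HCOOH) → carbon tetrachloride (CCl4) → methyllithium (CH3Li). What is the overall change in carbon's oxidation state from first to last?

-6

Carbon oxidation states along the series — hydrogen cyanide: +2, urea: +4, formic acid: +2, carbon tetrachloride: +4, methyllithium: -4.
Net change = -4 − (+2) = -6.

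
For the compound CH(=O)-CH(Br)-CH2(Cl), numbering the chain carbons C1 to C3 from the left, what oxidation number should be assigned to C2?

0

Assign +1 per bond to O/N/halogen, −1 per bond to H or an electropositive element, and 0 per bond to carbon.
C2 has one bond to C (0), one bond to C (0), one bond to H (-1), one bond to Br (+1).
Oxidation state = 0 + 0 − 1 + 1 = 0.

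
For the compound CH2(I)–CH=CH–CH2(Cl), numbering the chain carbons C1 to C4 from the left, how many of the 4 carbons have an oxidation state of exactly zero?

Count +1 for every bond to an atom more electronegative than carbon and −1 for every bond to one less electronegative; C–C bonds are 0. Tallying each carbon:
C1: 1C, 2H, 1I → 0 − 2 + 1 = -1
C2: 3C, 1H → 0 − 1 = -1
C3: 3C, 1H → 0 − 1 = -1
C4: 1C, 2H, 1Cl → 0 − 2 + 1 = -1
0 carbons meet the condition.

0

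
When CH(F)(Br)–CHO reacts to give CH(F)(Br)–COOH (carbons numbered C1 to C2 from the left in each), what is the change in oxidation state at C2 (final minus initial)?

Before: C2 has 1 bond to C, 1 bond to H, 2 bonds to O → oxidation state +1.
After: C2 has 1 bond to C, 3 bonds to O → oxidation state +3.
Δ = +3 − (+1) = +2, so this is an oxidation at C2.

+2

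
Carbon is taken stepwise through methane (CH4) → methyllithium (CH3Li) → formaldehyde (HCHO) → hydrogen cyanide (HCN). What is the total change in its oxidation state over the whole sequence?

Carbon oxidation states along the series — methane: -4, methyllithium: -4, formaldehyde: 0, hydrogen cyanide: +2.
Net change = +2 − (-4) = +6.

+6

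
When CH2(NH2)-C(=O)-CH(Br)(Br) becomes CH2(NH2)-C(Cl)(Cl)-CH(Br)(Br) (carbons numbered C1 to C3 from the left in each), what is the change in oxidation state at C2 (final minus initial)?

Before: C2 has 2 bonds to C, 2 bonds to O → oxidation state +2.
After: C2 has 2 bonds to C, 2 bonds to Cl → oxidation state +2.
Δ = +2 − (+2) = 0, so no net redox change at C2.

0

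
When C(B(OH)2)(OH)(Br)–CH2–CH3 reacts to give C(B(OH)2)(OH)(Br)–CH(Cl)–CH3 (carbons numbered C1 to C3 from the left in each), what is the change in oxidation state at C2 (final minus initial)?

Before: C2 has 2 bonds to C, 2 bonds to H → oxidation state -2.
After: C2 has 2 bonds to C, 1 bond to H, 1 bond to Cl → oxidation state 0.
Δ = 0 − (-2) = +2, so this is an oxidation at C2.

+2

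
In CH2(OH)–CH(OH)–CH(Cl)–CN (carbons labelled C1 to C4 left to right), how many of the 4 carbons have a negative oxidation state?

1

Tallying each carbon's bonds:
C1: 1C, 2H, 1O → 0 − 2 + 1 = -1
C2: 2C, 1H, 1O → 0 − 1 + 1 = 0
C3: 2C, 1H, 1Cl → 0 − 1 + 1 = 0
C4: 1C, 3N → 0 + 3 = +3
1 carbon (C1) meets the condition.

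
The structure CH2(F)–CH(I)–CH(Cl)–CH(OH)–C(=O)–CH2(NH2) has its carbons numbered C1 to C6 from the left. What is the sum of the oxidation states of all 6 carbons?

0

Tallying each carbon's bonds:
C1: 1C, 2H, 1F → 0 − 2 + 1 = -1
C2: 2C, 1H, 1I → 0 − 1 + 1 = 0
C3: 2C, 1H, 1Cl → 0 − 1 + 1 = 0
C4: 2C, 1H, 1O → 0 − 1 + 1 = 0
C5: 2C, 2O → 0 + 2 = +2
C6: 1C, 2H, 1N → 0 − 2 + 1 = -1
Sum = -1 + 0 + 0 + 0 + 2 − 1 = 0.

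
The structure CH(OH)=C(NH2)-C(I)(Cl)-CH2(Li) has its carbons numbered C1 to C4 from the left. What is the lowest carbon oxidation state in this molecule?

Tallying each carbon's bonds:
C1: 2C, 1H, 1O → 0 − 1 + 1 = 0
C2: 3C, 1N → 0 + 1 = +1
C3: 2C, 1Cl, 1I → 0 + 1 + 1 = +2
C4: 1C, 2H, 1Li → 0 − 2 − 1 = -3
The lowest value is -3.

-3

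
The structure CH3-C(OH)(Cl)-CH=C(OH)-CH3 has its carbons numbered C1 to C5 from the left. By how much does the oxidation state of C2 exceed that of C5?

+5

C2: 2C, 1O, 1Cl → 0 + 1 + 1 = +2
C5: 1C, 3H → 0 − 3 = -3
Difference: +2 − (-3) = +5.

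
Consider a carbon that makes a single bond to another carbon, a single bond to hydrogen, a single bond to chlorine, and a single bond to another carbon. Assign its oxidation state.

0

The carbon has one bond to C (0), one bond to C (0), one bond to H (-1), one bond to Cl (+1).
Oxidation state = 0 + 0 − 1 + 1 = 0.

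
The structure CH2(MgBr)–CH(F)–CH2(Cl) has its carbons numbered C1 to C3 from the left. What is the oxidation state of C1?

C1 has one bond to C (0), one bond to H (-1), one bond to Mg (-1), one bond to H (-1).
Oxidation state = 0 − 1 − 1 − 1 = -3.

-3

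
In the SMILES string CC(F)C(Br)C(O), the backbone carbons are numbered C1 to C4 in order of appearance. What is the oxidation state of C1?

-3

C1 has one bond to C (0), one bond to H (-1), one bond to H (-1), one bond to H (-1).
Oxidation state = 0 − 1 − 1 − 1 = -3.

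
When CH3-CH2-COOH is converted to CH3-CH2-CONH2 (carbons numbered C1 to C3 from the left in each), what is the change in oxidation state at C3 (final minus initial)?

0

Before: C3 has 1 bond to C, 3 bonds to O → oxidation state +3.
After: C3 has 1 bond to C, 2 bonds to O, 1 bond to N → oxidation state +3.
Δ = +3 − (+3) = 0, so no net redox change at C3.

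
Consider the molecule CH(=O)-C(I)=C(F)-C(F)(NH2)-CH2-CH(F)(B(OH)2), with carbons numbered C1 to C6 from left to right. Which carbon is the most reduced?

Count +1 for every bond to an atom more electronegative than carbon and −1 for every bond to one less electronegative; C–C bonds are 0. Tallying each carbon:
C1: 1C, 1H, 2O → 0 − 1 + 2 = +1
C2: 3C, 1I → 0 + 1 = +1
C3: 3C, 1F → 0 + 1 = +1
C4: 2C, 1N, 1F → 0 + 1 + 1 = +2
C5: 2C, 2H → 0 − 2 = -2
C6: 1C, 1H, 1F, 1B → 0 − 1 + 1 − 1 = -1
The most reduced carbon is C5 at -2.

C5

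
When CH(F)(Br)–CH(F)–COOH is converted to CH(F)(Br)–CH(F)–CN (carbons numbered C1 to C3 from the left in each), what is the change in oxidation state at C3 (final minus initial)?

0

Before: C3 has 1 bond to C, 3 bonds to O → oxidation state +3.
After: C3 has 1 bond to C, 3 bonds to N → oxidation state +3.
Δ = +3 − (+3) = 0, so no net redox change at C3.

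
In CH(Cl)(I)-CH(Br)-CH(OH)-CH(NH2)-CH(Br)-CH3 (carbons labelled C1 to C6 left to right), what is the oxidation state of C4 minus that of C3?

0

C4: 2C, 1H, 1N → 0 − 1 + 1 = 0
C3: 2C, 1H, 1O → 0 − 1 + 1 = 0
Difference: 0 − (0) = 0.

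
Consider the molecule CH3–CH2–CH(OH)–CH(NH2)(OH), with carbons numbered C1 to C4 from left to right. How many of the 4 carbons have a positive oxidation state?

1

Tallying each carbon's bonds:
C1: 1C, 3H → 0 − 3 = -3
C2: 2C, 2H → 0 − 2 = -2
C3: 2C, 1H, 1O → 0 − 1 + 1 = 0
C4: 1C, 1H, 1O, 1N → 0 − 1 + 1 + 1 = +1
1 carbon (C4) meets the condition.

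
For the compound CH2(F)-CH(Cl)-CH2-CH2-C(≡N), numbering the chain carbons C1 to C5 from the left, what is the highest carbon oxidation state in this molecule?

+3

Count +1 for every bond to an atom more electronegative than carbon and −1 for every bond to one less electronegative; C–C bonds are 0. Tallying each carbon:
C1: 1C, 2H, 1F → 0 − 2 + 1 = -1
C2: 2C, 1H, 1Cl → 0 − 1 + 1 = 0
C3: 2C, 2H → 0 − 2 = -2
C4: 2C, 2H → 0 − 2 = -2
C5: 1C, 3N → 0 + 3 = +3
The highest value is +3.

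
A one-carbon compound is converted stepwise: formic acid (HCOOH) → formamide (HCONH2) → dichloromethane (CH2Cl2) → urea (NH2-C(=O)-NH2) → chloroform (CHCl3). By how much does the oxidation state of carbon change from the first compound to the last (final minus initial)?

0

Carbon oxidation states along the series — formic acid: +2, formamide: +2, dichloromethane: 0, urea: +4, chloroform: +2.
Net change = +2 − (+2) = 0.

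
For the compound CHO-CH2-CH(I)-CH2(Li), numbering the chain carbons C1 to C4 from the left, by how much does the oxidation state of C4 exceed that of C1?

C4: 1C, 2H, 1Li → 0 − 2 − 1 = -3
C1: 1C, 1H, 2O → 0 − 1 + 2 = +1
Difference: -3 − (+1) = -4.

-4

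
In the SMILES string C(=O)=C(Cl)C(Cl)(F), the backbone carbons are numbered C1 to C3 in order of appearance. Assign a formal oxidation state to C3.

+1

Assign +1 per bond to O/N/halogen, −1 per bond to H or an electropositive element, and 0 per bond to carbon.
C3 has one bond to C (0), one bond to H (-1), one bond to Cl (+1), one bond to F (+1).
Oxidation state = 0 − 1 + 1 + 1 = +1.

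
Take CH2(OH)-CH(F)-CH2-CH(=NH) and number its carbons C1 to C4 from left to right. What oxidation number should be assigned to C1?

Count +1 for every bond to an atom more electronegative than carbon and −1 for every bond to one less electronegative; C–C bonds are 0.
C1 has one bond to C (0), one bond to H (-1), one bond to O (+1), one bond to H (-1).
Oxidation state = 0 − 1 + 1 − 1 = -1.

-1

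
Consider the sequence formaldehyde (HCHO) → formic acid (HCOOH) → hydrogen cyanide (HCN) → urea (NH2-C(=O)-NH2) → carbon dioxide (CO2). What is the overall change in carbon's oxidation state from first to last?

+4

Carbon oxidation states along the series — formaldehyde: 0, formic acid: +2, hydrogen cyanide: +2, urea: +4, carbon dioxide: +4.
Net change = +4 − (0) = +4.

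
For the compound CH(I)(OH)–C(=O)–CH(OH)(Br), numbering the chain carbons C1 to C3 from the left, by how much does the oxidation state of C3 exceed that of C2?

C3: 1C, 1H, 1O, 1Br → 0 − 1 + 1 + 1 = +1
C2: 2C, 2O → 0 + 2 = +2
Difference: +1 − (+2) = -1.

-1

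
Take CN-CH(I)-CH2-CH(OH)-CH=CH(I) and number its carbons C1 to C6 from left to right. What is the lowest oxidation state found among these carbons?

Tallying each carbon's bonds:
C1: 1C, 3N → 0 + 3 = +3
C2: 2C, 1H, 1I → 0 − 1 + 1 = 0
C3: 2C, 2H → 0 − 2 = -2
C4: 2C, 1H, 1O → 0 − 1 + 1 = 0
C5: 3C, 1H → 0 − 1 = -1
C6: 2C, 1H, 1I → 0 − 1 + 1 = 0
The lowest value is -2.

-2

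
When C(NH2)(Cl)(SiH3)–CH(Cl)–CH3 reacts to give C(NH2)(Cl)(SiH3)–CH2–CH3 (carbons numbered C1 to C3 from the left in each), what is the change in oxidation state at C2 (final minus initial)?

-2

Before: C2 has 2 bonds to C, 1 bond to H, 1 bond to Cl → oxidation state 0.
After: C2 has 2 bonds to C, 2 bonds to H → oxidation state -2.
Δ = -2 − (0) = -2, so this is a reduction at C2.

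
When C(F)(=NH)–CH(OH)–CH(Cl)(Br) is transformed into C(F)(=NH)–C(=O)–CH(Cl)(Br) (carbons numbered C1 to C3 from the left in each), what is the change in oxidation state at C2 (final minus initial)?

Before: C2 has 2 bonds to C, 1 bond to H, 1 bond to O → oxidation state 0.
After: C2 has 2 bonds to C, 2 bonds to O → oxidation state +2.
Δ = +2 − (0) = +2, so this is an oxidation at C2.

+2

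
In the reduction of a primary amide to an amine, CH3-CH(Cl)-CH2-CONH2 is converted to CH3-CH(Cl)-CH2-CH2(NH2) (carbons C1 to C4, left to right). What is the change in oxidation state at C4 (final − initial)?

Before: C4 has 1 bond to C, 2 bonds to O, 1 bond to N → oxidation state +3.
After: C4 has 1 bond to C, 2 bonds to H, 1 bond to N → oxidation state -1.
Δ = -1 − (+3) = -4, so this is a reduction at C4.

-4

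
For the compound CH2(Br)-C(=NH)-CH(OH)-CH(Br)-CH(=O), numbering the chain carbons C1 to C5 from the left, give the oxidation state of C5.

C5 has one bond to C (0), one bond to H (-1), a double bond to O (2×+1 = +2).
Oxidation state = 0 − 1 + 2 = +1.

+1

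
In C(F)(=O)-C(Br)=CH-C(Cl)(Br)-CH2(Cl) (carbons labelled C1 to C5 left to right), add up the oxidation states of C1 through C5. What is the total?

+4

Bonds to more-electronegative neighbours contribute +1 each, bonds to H or metals contribute −1 each, and C–C bonds contribute 0. Tallying each carbon:
C1: 1C, 2O, 1F → 0 + 2 + 1 = +3
C2: 3C, 1Br → 0 + 1 = +1
C3: 3C, 1H → 0 − 1 = -1
C4: 2C, 1Cl, 1Br → 0 + 1 + 1 = +2
C5: 1C, 2H, 1Cl → 0 − 2 + 1 = -1
Sum = +3 + 1 − 1 + 2 − 1 = +4.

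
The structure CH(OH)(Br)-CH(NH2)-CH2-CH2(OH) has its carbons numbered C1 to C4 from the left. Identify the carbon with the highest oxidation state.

Assign +1 per bond to O/N/halogen, −1 per bond to H or an electropositive element, and 0 per bond to carbon. Tallying each carbon:
C1: 1C, 1H, 1O, 1Br → 0 − 1 + 1 + 1 = +1
C2: 2C, 1H, 1N → 0 − 1 + 1 = 0
C3: 2C, 2H → 0 − 2 = -2
C4: 1C, 2H, 1O → 0 − 2 + 1 = -1
The most oxidised carbon is C1 at +1.

C1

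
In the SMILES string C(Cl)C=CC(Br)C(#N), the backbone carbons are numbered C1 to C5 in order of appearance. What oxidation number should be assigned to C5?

Each bond to a more electronegative atom (O, N, halogen) counts +1, each bond to a less electronegative atom (H, metal, B, Si) counts −1, and each C–C bond counts 0.
C5 has one bond to C (0), a triple bond to N (3×+1 = +3).
Oxidation state = 0 + 3 = +3.

+3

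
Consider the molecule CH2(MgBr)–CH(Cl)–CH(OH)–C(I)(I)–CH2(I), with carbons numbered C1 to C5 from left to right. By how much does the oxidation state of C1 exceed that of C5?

-2

C1: 1C, 2H, 1Mg → 0 − 2 − 1 = -3
C5: 1C, 2H, 1I → 0 − 2 + 1 = -1
Difference: -3 − (-1) = -2.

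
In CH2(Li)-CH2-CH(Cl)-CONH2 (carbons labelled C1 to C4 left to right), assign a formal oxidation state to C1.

-3

Assign +1 per bond to O/N/halogen, −1 per bond to H or an electropositive element, and 0 per bond to carbon.
C1 has one bond to C (0), one bond to Li (-1), one bond to H (-1), one bond to H (-1).
Oxidation state = 0 − 1 − 1 − 1 = -3.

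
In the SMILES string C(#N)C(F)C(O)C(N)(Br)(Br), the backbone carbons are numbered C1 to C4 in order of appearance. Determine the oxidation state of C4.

C4 has one bond to C (0), one bond to N (+1), one bond to Br (+1), one bond to Br (+1).
Oxidation state = 0 + 1 + 1 + 1 = +3.

+3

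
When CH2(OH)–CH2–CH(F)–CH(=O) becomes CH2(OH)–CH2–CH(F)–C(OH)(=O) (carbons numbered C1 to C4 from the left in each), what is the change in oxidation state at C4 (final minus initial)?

Before: C4 has 1 bond to C, 1 bond to H, 2 bonds to O → oxidation state +1.
After: C4 has 1 bond to C, 3 bonds to O → oxidation state +3.
Δ = +3 − (+1) = +2, so this is an oxidation at C4.

+2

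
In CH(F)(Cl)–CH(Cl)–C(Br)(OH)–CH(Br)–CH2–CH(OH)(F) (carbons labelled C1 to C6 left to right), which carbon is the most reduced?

C5

Each bond to a more electronegative atom (O, N, halogen) counts +1, each bond to a less electronegative atom (H, metal, B, Si) counts −1, and each C–C bond counts 0. Tallying each carbon:
C1: 1C, 1H, 1F, 1Cl → 0 − 1 + 1 + 1 = +1
C2: 2C, 1H, 1Cl → 0 − 1 + 1 = 0
C3: 2C, 1O, 1Br → 0 + 1 + 1 = +2
C4: 2C, 1H, 1Br → 0 − 1 + 1 = 0
C5: 2C, 2H → 0 − 2 = -2
C6: 1C, 1H, 1O, 1F → 0 − 1 + 1 + 1 = +1
The most reduced carbon is C5 at -2.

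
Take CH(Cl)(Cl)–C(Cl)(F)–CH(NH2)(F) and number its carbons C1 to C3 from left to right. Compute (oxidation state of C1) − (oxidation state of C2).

C1: 1C, 1H, 2Cl → 0 − 1 + 2 = +1
C2: 2C, 1F, 1Cl → 0 + 1 + 1 = +2
Difference: +1 − (+2) = -1.

-1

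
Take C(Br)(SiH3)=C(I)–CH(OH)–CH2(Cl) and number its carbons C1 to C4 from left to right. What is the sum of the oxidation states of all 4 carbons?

Assign +1 per bond to O/N/halogen, −1 per bond to H or an electropositive element, and 0 per bond to carbon. Tallying each carbon:
C1: 2C, 1Br, 1Si → 0 + 1 − 1 = 0
C2: 3C, 1I → 0 + 1 = +1
C3: 2C, 1H, 1O → 0 − 1 + 1 = 0
C4: 1C, 2H, 1Cl → 0 − 2 + 1 = -1
Sum = 0 + 1 + 0 − 1 = 0.

0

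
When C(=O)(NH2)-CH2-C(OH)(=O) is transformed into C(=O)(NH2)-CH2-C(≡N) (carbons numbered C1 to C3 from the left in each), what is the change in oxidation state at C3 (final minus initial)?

Before: C3 has 1 bond to C, 3 bonds to O → oxidation state +3.
After: C3 has 1 bond to C, 3 bonds to N → oxidation state +3.
Δ = +3 − (+3) = 0, so no net redox change at C3.

0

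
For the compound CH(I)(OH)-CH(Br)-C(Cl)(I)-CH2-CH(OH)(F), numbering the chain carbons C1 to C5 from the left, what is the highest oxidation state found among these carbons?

+2

Each bond to a more electronegative atom (O, N, halogen) counts +1, each bond to a less electronegative atom (H, metal, B, Si) counts −1, and each C–C bond counts 0. Tallying each carbon:
C1: 1C, 1H, 1O, 1I → 0 − 1 + 1 + 1 = +1
C2: 2C, 1H, 1Br → 0 − 1 + 1 = 0
C3: 2C, 1Cl, 1I → 0 + 1 + 1 = +2
C4: 2C, 2H → 0 − 2 = -2
C5: 1C, 1H, 1O, 1F → 0 − 1 + 1 + 1 = +1
The highest value is +2.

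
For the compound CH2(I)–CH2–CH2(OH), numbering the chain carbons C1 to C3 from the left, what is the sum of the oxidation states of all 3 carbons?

Count +1 for every bond to an atom more electronegative than carbon and −1 for every bond to one less electronegative; C–C bonds are 0. Tallying each carbon:
C1: 1C, 2H, 1I → 0 − 2 + 1 = -1
C2: 2C, 2H → 0 − 2 = -2
C3: 1C, 2H, 1O → 0 − 2 + 1 = -1
Sum = -1 − 2 − 1 = -4.

-4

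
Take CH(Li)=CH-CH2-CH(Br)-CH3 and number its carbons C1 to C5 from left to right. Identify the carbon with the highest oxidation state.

C4

Bonds to more-electronegative neighbours contribute +1 each, bonds to H or metals contribute −1 each, and C–C bonds contribute 0. Tallying each carbon:
C1: 2C, 1H, 1Li → 0 − 1 − 1 = -2
C2: 3C, 1H → 0 − 1 = -1
C3: 2C, 2H → 0 − 2 = -2
C4: 2C, 1H, 1Br → 0 − 1 + 1 = 0
C5: 1C, 3H → 0 − 3 = -3
The most oxidised carbon is C4 at 0.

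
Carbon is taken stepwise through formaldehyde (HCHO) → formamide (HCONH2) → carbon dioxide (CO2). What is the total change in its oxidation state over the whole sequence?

Carbon oxidation states along the series — formaldehyde: 0, formamide: +2, carbon dioxide: +4.
Net change = +4 − (0) = +4.

+4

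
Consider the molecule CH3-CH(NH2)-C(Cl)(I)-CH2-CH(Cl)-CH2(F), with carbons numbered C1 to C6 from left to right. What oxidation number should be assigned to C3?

Bonds to more-electronegative neighbours contribute +1 each, bonds to H or metals contribute −1 each, and C–C bonds contribute 0.
C3 has one bond to C (0), one bond to C (0), one bond to Cl (+1), one bond to I (+1).
Oxidation state = 0 + 0 + 1 + 1 = +2.

+2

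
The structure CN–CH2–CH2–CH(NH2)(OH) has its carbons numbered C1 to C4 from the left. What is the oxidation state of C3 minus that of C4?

-3

C3: 2C, 2H → 0 − 2 = -2
C4: 1C, 1H, 1O, 1N → 0 − 1 + 1 + 1 = +1
Difference: -2 − (+1) = -3.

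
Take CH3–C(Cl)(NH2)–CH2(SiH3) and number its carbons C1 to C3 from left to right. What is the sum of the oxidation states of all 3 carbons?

-4

Tallying each carbon's bonds:
C1: 1C, 3H → 0 − 3 = -3
C2: 2C, 1N, 1Cl → 0 + 1 + 1 = +2
C3: 1C, 2H, 1Si → 0 − 2 − 1 = -3
Sum = -3 + 2 − 3 = -4.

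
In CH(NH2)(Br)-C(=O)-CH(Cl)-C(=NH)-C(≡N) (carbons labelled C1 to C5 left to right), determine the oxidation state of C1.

+1

Bonds to more-electronegative neighbours contribute +1 each, bonds to H or metals contribute −1 each, and C–C bonds contribute 0.
C1 has one bond to C (0), one bond to N (+1), one bond to H (-1), one bond to Br (+1).
Oxidation state = 0 + 1 − 1 + 1 = +1.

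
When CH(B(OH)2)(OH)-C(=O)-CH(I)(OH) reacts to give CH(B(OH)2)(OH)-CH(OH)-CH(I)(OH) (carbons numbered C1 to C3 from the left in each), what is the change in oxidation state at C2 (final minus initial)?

-2

Before: C2 has 2 bonds to C, 2 bonds to O → oxidation state +2.
After: C2 has 2 bonds to C, 1 bond to H, 1 bond to O → oxidation state 0.
Δ = 0 − (+2) = -2, so this is a reduction at C2.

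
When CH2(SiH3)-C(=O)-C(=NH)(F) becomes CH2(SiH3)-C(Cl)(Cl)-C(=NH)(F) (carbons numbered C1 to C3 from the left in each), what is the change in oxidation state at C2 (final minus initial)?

Before: C2 has 2 bonds to C, 2 bonds to O → oxidation state +2.
After: C2 has 2 bonds to C, 2 bonds to Cl → oxidation state +2.
Δ = +2 − (+2) = 0, so no net redox change at C2.

0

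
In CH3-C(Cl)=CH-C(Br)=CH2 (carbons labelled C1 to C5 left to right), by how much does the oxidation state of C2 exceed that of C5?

C2: 3C, 1Cl → 0 + 1 = +1
C5: 2C, 2H → 0 − 2 = -2
Difference: +1 − (-2) = +3.

+3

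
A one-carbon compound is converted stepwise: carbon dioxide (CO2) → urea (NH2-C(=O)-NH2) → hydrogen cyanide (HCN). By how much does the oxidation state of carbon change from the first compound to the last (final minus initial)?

Carbon oxidation states along the series — carbon dioxide: +4, urea: +4, hydrogen cyanide: +2.
Net change = +2 − (+4) = -2.

-2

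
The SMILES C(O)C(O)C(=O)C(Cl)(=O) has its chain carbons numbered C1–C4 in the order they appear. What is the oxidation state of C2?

0

C2 has one bond to C (0), one bond to C (0), one bond to H (-1), one bond to O (+1).
Oxidation state = 0 + 0 − 1 + 1 = 0.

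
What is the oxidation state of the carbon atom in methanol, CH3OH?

-2

Count +1 for every bond to an atom more electronegative than carbon and −1 for every bond to one less electronegative; C–C bonds are 0.
The carbon has one bond to H (-1), one bond to H (-1), one bond to H (-1), one bond to O (+1).
Oxidation state = -1 − 1 − 1 + 1 = -2.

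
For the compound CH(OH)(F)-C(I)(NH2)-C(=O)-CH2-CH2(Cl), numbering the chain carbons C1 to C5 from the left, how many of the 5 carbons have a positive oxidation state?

3

Assign +1 per bond to O/N/halogen, −1 per bond to H or an electropositive element, and 0 per bond to carbon. Tallying each carbon:
C1: 1C, 1H, 1O, 1F → 0 − 1 + 1 + 1 = +1
C2: 2C, 1N, 1I → 0 + 1 + 1 = +2
C3: 2C, 2O → 0 + 2 = +2
C4: 2C, 2H → 0 − 2 = -2
C5: 1C, 2H, 1Cl → 0 − 2 + 1 = -1
3 carbons (C1, C2, C3) meet the condition.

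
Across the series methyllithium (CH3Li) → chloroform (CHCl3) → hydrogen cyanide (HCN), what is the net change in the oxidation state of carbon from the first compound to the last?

Carbon oxidation states along the series — methyllithium: -4, chloroform: +2, hydrogen cyanide: +2.
Net change = +2 − (-4) = +6.

+6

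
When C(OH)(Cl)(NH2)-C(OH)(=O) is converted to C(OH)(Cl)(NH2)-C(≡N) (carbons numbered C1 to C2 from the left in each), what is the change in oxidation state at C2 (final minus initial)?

Before: C2 has 1 bond to C, 3 bonds to O → oxidation state +3.
After: C2 has 1 bond to C, 3 bonds to N → oxidation state +3.
Δ = +3 − (+3) = 0, so no net redox change at C2.

0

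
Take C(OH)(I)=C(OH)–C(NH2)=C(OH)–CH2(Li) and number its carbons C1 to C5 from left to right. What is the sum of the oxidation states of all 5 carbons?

Count +1 for every bond to an atom more electronegative than carbon and −1 for every bond to one less electronegative; C–C bonds are 0. Tallying each carbon:
C1: 2C, 1O, 1I → 0 + 1 + 1 = +2
C2: 3C, 1O → 0 + 1 = +1
C3: 3C, 1N → 0 + 1 = +1
C4: 3C, 1O → 0 + 1 = +1
C5: 1C, 2H, 1Li → 0 − 2 − 1 = -3
Sum = +2 + 1 + 1 + 1 − 3 = +2.

+2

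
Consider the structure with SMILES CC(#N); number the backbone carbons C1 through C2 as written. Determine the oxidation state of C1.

C1 has one bond to C (0), one bond to H (-1), one bond to H (-1), one bond to H (-1).
Oxidation state = 0 − 1 − 1 − 1 = -3.

-3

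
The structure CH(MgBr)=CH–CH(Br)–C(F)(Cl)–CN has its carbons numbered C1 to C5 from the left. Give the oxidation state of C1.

-2

Each bond to a more electronegative atom (O, N, halogen) counts +1, each bond to a less electronegative atom (H, metal, B, Si) counts −1, and each C–C bond counts 0.
C1 has a double bond to C (2×0 = 0), one bond to Mg (-1), one bond to H (-1).
Oxidation state = 0 − 1 − 1 = -2.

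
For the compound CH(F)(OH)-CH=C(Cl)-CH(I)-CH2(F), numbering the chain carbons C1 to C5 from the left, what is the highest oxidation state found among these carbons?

+1

Bonds to more-electronegative neighbours contribute +1 each, bonds to H or metals contribute −1 each, and C–C bonds contribute 0. Tallying each carbon:
C1: 1C, 1H, 1O, 1F → 0 − 1 + 1 + 1 = +1
C2: 3C, 1H → 0 − 1 = -1
C3: 3C, 1Cl → 0 + 1 = +1
C4: 2C, 1H, 1I → 0 − 1 + 1 = 0
C5: 1C, 2H, 1F → 0 − 2 + 1 = -1
The highest value is +1.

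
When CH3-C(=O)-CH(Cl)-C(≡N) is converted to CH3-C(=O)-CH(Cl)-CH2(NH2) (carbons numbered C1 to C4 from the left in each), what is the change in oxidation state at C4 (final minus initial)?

Before: C4 has 1 bond to C, 3 bonds to N → oxidation state +3.
After: C4 has 1 bond to C, 2 bonds to H, 1 bond to N → oxidation state -1.
Δ = -1 − (+3) = -4, so this is a reduction at C4.

-4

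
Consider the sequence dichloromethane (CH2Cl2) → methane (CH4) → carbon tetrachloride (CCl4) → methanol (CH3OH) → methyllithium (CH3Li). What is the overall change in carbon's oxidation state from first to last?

Carbon oxidation states along the series — dichloromethane: 0, methane: -4, carbon tetrachloride: +4, methanol: -2, methyllithium: -4.
Net change = -4 − (0) = -4.

-4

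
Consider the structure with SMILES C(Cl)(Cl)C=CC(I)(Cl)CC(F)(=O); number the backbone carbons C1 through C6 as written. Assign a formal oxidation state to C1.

C1 has one bond to C (0), one bond to Cl (+1), one bond to H (-1), one bond to Cl (+1).
Oxidation state = 0 + 1 − 1 + 1 = +1.

+1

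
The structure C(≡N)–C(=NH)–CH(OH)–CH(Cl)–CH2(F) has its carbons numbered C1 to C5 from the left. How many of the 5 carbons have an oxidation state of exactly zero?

2

Tallying each carbon's bonds:
C1: 1C, 3N → 0 + 3 = +3
C2: 2C, 2N → 0 + 2 = +2
C3: 2C, 1H, 1O → 0 − 1 + 1 = 0
C4: 2C, 1H, 1Cl → 0 − 1 + 1 = 0
C5: 1C, 2H, 1F → 0 − 2 + 1 = -1
2 carbons (C3, C4) meet the condition.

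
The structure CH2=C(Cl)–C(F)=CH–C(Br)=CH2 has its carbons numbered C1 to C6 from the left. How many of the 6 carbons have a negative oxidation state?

3

Bonds to more-electronegative neighbours contribute +1 each, bonds to H or metals contribute −1 each, and C–C bonds contribute 0. Tallying each carbon:
C1: 2C, 2H → 0 − 2 = -2
C2: 3C, 1Cl → 0 + 1 = +1
C3: 3C, 1F → 0 + 1 = +1
C4: 3C, 1H → 0 − 1 = -1
C5: 3C, 1Br → 0 + 1 = +1
C6: 2C, 2H → 0 − 2 = -2
3 carbons (C1, C4, C6) meet the condition.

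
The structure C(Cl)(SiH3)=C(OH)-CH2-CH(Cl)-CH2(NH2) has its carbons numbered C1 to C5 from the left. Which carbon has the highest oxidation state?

C2

Tallying each carbon's bonds:
C1: 2C, 1Cl, 1Si → 0 + 1 − 1 = 0
C2: 3C, 1O → 0 + 1 = +1
C3: 2C, 2H → 0 − 2 = -2
C4: 2C, 1H, 1Cl → 0 − 1 + 1 = 0
C5: 1C, 2H, 1N → 0 − 2 + 1 = -1
The most oxidised carbon is C2 at +1.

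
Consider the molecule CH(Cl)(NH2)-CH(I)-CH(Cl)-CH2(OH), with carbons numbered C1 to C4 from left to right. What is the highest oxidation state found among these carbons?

+1

Count +1 for every bond to an atom more electronegative than carbon and −1 for every bond to one less electronegative; C–C bonds are 0. Tallying each carbon:
C1: 1C, 1H, 1N, 1Cl → 0 − 1 + 1 + 1 = +1
C2: 2C, 1H, 1I → 0 − 1 + 1 = 0
C3: 2C, 1H, 1Cl → 0 − 1 + 1 = 0
C4: 1C, 2H, 1O → 0 − 2 + 1 = -1
The highest value is +1.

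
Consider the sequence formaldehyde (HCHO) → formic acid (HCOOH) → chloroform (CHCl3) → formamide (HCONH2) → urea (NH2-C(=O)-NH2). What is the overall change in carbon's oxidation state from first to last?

Carbon oxidation states along the series — formaldehyde: 0, formic acid: +2, chloroform: +2, formamide: +2, urea: +4.
Net change = +4 − (0) = +4.

+4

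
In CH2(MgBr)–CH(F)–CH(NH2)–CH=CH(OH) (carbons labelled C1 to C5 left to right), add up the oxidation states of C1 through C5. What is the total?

Tallying each carbon's bonds:
C1: 1C, 2H, 1Mg → 0 − 2 − 1 = -3
C2: 2C, 1H, 1F → 0 − 1 + 1 = 0
C3: 2C, 1H, 1N → 0 − 1 + 1 = 0
C4: 3C, 1H → 0 − 1 = -1
C5: 2C, 1H, 1O → 0 − 1 + 1 = 0
Sum = -3 + 0 + 0 − 1 + 0 = -4.

-4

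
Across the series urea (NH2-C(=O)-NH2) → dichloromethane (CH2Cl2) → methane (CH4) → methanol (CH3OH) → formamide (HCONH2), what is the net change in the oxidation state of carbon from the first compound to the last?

-2

Carbon oxidation states along the series — urea: +4, dichloromethane: 0, methane: -4, methanol: -2, formamide: +2.
Net change = +2 − (+4) = -2.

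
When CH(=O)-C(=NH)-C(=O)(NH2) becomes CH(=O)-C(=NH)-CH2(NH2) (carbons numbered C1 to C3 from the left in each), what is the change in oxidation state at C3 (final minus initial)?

-4

Before: C3 has 1 bond to C, 2 bonds to O, 1 bond to N → oxidation state +3.
After: C3 has 1 bond to C, 2 bonds to H, 1 bond to N → oxidation state -1.
Δ = -1 − (+3) = -4, so this is a reduction at C3.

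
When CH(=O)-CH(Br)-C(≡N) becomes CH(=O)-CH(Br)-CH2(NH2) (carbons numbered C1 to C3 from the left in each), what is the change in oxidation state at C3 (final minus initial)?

Before: C3 has 1 bond to C, 3 bonds to N → oxidation state +3.
After: C3 has 1 bond to C, 2 bonds to H, 1 bond to N → oxidation state -1.
Δ = -1 − (+3) = -4, so this is a reduction at C3.

-4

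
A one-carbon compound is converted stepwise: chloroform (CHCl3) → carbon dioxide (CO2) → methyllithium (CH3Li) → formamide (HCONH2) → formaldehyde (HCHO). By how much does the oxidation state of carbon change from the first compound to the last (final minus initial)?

Carbon oxidation states along the series — chloroform: +2, carbon dioxide: +4, methyllithium: -4, formamide: +2, formaldehyde: 0.
Net change = 0 − (+2) = -2.

-2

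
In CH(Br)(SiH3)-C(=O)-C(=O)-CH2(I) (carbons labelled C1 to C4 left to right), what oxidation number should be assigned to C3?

+2

Count +1 for every bond to an atom more electronegative than carbon and −1 for every bond to one less electronegative; C–C bonds are 0.
C3 has one bond to C (0), one bond to C (0), a double bond to O (2×+1 = +2).
Oxidation state = 0 + 0 + 2 = +2.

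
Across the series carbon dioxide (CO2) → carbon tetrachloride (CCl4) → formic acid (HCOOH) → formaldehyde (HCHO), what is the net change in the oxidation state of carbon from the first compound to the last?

-4

Carbon oxidation states along the series — carbon dioxide: +4, carbon tetrachloride: +4, formic acid: +2, formaldehyde: 0.
Net change = 0 − (+4) = -4.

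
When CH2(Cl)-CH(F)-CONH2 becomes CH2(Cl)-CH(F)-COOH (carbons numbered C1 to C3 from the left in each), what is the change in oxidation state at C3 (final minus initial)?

0

Before: C3 has 1 bond to C, 2 bonds to O, 1 bond to N → oxidation state +3.
After: C3 has 1 bond to C, 3 bonds to O → oxidation state +3.
Δ = +3 − (+3) = 0, so no net redox change at C3.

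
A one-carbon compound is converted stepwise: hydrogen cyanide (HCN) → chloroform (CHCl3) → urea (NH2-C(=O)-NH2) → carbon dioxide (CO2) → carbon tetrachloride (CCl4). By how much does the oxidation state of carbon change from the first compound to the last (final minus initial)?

+2

Carbon oxidation states along the series — hydrogen cyanide: +2, chloroform: +2, urea: +4, carbon dioxide: +4, carbon tetrachloride: +4.
Net change = +4 − (+2) = +2.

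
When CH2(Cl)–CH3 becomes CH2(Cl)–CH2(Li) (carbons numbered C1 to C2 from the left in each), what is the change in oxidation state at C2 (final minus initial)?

Before: C2 has 1 bond to C, 3 bonds to H → oxidation state -3.
After: C2 has 1 bond to C, 2 bonds to H, 1 bond to Li → oxidation state -3.
Δ = -3 − (-3) = 0, so no net redox change at C2.

0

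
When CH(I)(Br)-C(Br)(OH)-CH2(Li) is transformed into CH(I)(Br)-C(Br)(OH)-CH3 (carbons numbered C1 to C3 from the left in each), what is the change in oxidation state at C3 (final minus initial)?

Before: C3 has 1 bond to C, 2 bonds to H, 1 bond to Li → oxidation state -3.
After: C3 has 1 bond to C, 3 bonds to H → oxidation state -3.
Δ = -3 − (-3) = 0, so no net redox change at C3.

0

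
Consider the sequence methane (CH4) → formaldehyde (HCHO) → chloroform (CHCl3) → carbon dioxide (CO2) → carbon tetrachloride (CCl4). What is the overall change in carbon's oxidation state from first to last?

Carbon oxidation states along the series — methane: -4, formaldehyde: 0, chloroform: +2, carbon dioxide: +4, carbon tetrachloride: +4.
Net change = +4 − (-4) = +8.

+8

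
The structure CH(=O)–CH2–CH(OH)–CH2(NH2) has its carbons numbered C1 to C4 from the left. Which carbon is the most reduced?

Assign +1 per bond to O/N/halogen, −1 per bond to H or an electropositive element, and 0 per bond to carbon. Tallying each carbon:
C1: 1C, 1H, 2O → 0 − 1 + 2 = +1
C2: 2C, 2H → 0 − 2 = -2
C3: 2C, 1H, 1O → 0 − 1 + 1 = 0
C4: 1C, 2H, 1N → 0 − 2 + 1 = -1
The most reduced carbon is C2 at -2.

C2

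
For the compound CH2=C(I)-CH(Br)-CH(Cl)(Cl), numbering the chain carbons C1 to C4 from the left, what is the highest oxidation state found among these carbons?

Assign +1 per bond to O/N/halogen, −1 per bond to H or an electropositive element, and 0 per bond to carbon. Tallying each carbon:
C1: 2C, 2H → 0 − 2 = -2
C2: 3C, 1I → 0 + 1 = +1
C3: 2C, 1H, 1Br → 0 − 1 + 1 = 0
C4: 1C, 1H, 2Cl → 0 − 1 + 2 = +1
The highest value is +1.

+1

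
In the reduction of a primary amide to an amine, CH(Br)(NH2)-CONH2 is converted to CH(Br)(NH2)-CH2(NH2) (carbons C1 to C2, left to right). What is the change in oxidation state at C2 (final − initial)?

-4

Before: C2 has 1 bond to C, 2 bonds to O, 1 bond to N → oxidation state +3.
After: C2 has 1 bond to C, 2 bonds to H, 1 bond to N → oxidation state -1.
Δ = -1 − (+3) = -4, so this is a reduction at C2.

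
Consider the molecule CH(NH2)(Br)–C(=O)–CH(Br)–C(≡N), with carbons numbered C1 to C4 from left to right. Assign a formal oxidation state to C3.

Count +1 for every bond to an atom more electronegative than carbon and −1 for every bond to one less electronegative; C–C bonds are 0.
C3 has one bond to C (0), one bond to C (0), one bond to H (-1), one bond to Br (+1).
Oxidation state = 0 + 0 − 1 + 1 = 0.

0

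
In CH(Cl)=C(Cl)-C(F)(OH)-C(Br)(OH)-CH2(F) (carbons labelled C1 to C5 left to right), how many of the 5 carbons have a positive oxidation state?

Assign +1 per bond to O/N/halogen, −1 per bond to H or an electropositive element, and 0 per bond to carbon. Tallying each carbon:
C1: 2C, 1H, 1Cl → 0 − 1 + 1 = 0
C2: 3C, 1Cl → 0 + 1 = +1
C3: 2C, 1O, 1F → 0 + 1 + 1 = +2
C4: 2C, 1O, 1Br → 0 + 1 + 1 = +2
C5: 1C, 2H, 1F → 0 − 2 + 1 = -1
3 carbons (C2, C3, C4) meet the condition.

3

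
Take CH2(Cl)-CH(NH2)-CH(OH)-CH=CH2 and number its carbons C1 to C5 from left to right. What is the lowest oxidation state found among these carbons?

Tallying each carbon's bonds:
C1: 1C, 2H, 1Cl → 0 − 2 + 1 = -1
C2: 2C, 1H, 1N → 0 − 1 + 1 = 0
C3: 2C, 1H, 1O → 0 − 1 + 1 = 0
C4: 3C, 1H → 0 − 1 = -1
C5: 2C, 2H → 0 − 2 = -2
The lowest value is -2.

-2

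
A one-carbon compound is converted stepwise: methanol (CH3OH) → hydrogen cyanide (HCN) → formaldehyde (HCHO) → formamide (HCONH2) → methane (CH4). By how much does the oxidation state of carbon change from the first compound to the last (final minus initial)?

-2

Carbon oxidation states along the series — methanol: -2, hydrogen cyanide: +2, formaldehyde: 0, formamide: +2, methane: -4.
Net change = -4 − (-2) = -2.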